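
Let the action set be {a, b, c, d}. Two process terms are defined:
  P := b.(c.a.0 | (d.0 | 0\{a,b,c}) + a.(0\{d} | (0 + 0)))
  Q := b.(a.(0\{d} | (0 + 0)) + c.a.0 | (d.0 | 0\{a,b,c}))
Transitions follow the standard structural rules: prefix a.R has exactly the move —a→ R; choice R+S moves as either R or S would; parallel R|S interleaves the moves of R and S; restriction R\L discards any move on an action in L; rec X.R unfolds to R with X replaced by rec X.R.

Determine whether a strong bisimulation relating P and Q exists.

YES

LTS(P): 8 reachable states
  m0 = b.(c.a.0 | (d.0 | 0\{a,b,c}) + a.(0\{d} | (0 + 0))) | -b-> m1
  m1 = c.a.0 | (d.0 | 0\{a,b,c}) + a.(0\{d} | (0 + 0)) | -a-> m2, -c-> m3, -d-> m4
  m2 = 0\{d} | (0 + 0) | stopped
  m3 = a.0 | (d.0 | 0\{a,b,c}) | -a-> m5, -d-> m6
  m4 = c.a.0 | (0 | 0\{a,b,c}) | -c-> m6
  m5 = 0 | (d.0 | 0\{a,b,c}) | -d-> m7
  m6 = a.0 | (0 | 0\{a,b,c}) | -a-> m7
  m7 = 0 | (0 | 0\{a,b,c}) | stopped
LTS(Q): 8 reachable states
  n0 = b.(a.(0\{d} | (0 + 0)) + c.a.0 | (d.0 | 0\{a,b,c})) | -b-> n1
  n1 = a.(0\{d} | (0 + 0)) + c.a.0 | (d.0 | 0\{a,b,c}) | -a-> n2, -c-> n3, -d-> n4
  n2 = 0\{d} | (0 + 0) | stopped
  n3 = a.0 | (d.0 | 0\{a,b,c}) | -a-> n5, -d-> n6
  n4 = c.a.0 | (0 | 0\{a,b,c}) | -c-> n6
  n5 = 0 | (d.0 | 0\{a,b,c}) | -d-> n7
  n6 = a.0 | (0 | 0\{a,b,c}) | -a-> n7
  n7 = 0 | (0 | 0\{a,b,c}) | stopped
Coarsest stable partition (strong bisimilarity classes):
  B0 = {m0, n0}
  B1 = {m1, n1}
  B2 = {m3, n3}
  B3 = {m6, n6}
  B4 = {m2, m7, n2, n7}
  B5 = {m5, n5}
  B6 = {m4, n4}
m0 ∈ B0, n0 ∈ B0 → same block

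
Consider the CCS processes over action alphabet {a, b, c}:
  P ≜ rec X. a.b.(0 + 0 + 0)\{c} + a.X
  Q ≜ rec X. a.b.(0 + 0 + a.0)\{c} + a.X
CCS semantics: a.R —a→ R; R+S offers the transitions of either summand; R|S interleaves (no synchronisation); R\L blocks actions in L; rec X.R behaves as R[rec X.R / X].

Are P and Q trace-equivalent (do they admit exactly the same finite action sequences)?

Reachable graph of P (3 states):
  s0 = rec X. a.b.(0 + 0 + 0)\{c} + a.X ⊢ =a=> s0, =a=> s1
  s1 = b.(0 + 0 + 0)\{c} ⊢ =b=> s2
  s2 = (0 + 0 + 0)\{c} ⊢ deadlocked
Reachable graph of Q (4 states):
  t0 = rec X. a.b.(0 + 0 + a.0)\{c} + a.X ⊢ =a=> t0, =a=> t1
  t1 = b.(0 + 0 + a.0)\{c} ⊢ =b=> t2
  t2 = (0 + 0 + a.0)\{c} ⊢ =a=> t3
  t3 = 0\{c} ⊢ deadlocked
Run σ = ⟨aba⟩ on Q: start {t0}
  step 1 (a): {t0, t1}
  step 2 (b): {t2}
  step 3 (a): {t3}
  — Q admits the full trace.
Run σ = ⟨aba⟩ on P: start {s0}
  step 1 (a): {s0, s1}
  step 2 (b): {s2}
  step 3 (a): no successor for P

trace-distinct — witness ⟨aba⟩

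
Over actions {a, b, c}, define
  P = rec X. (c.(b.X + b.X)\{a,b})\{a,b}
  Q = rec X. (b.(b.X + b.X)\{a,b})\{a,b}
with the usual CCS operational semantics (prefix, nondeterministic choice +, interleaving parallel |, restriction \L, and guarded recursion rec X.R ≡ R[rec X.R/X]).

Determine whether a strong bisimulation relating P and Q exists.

LTS(P): 2 reachable states
  u0 = rec X. (c.(b.X + b.X)\{a,b})\{a,b} :: —c→ u1
  u1 = (b.(rec X. (c.(b.X + b.X)\{a,b})\{a,b}) + b.(rec X. (c.(b.X + b.X)\{a,b})\{a,b}))\{a,b}\{a,b} :: (no moves)
LTS(Q): 1 reachable states
  v0 = rec X. (b.(b.X + b.X)\{a,b})\{a,b} :: (no moves)
Partition-refinement fixed point:
  B0 = {u0}
  B1 = {u1, v0}
u0 ∈ B0, v0 ∈ B1 → different blocks

NO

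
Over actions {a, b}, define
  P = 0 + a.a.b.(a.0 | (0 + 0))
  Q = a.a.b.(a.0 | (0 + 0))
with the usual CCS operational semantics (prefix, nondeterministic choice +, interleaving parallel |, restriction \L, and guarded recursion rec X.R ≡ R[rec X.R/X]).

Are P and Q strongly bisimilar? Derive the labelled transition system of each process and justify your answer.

LTS(P): 5 reachable states
  m0 = 0 + a.a.b.(a.0 | (0 + 0)) → -a-> m1
  m1 = a.b.(a.0 | (0 + 0)) → -a-> m2
  m2 = b.(a.0 | (0 + 0)) → -b-> m3
  m3 = a.0 | (0 + 0) → -a-> m4
  m4 = 0 | (0 + 0) → deadlocked
LTS(Q): 5 reachable states
  n0 = a.a.b.(a.0 | (0 + 0)) → -a-> n1
  n1 = a.b.(a.0 | (0 + 0)) → -a-> n2
  n2 = b.(a.0 | (0 + 0)) → -b-> n3
  n3 = a.0 | (0 + 0) → -a-> n4
  n4 = 0 | (0 + 0) → deadlocked
Coarsest stable partition (strong bisimilarity classes):
  B0 = {m0, n0}
  B1 = {m1, n1}
  B2 = {m2, n2}
  B3 = {m3, n3}
  B4 = {m4, n4}
m0 ∈ B0, n0 ∈ B0 → same block

bisimilar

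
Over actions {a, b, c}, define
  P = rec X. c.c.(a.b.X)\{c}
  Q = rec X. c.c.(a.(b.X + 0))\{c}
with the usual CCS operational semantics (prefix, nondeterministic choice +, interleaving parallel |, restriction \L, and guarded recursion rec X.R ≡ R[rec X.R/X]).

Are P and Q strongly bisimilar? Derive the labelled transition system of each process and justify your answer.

Reachable graph of P (5 states):
  p0 = rec X. c.c.(a.b.X)\{c} → —c→ p1
  p1 = c.(a.b.(rec X. c.c.(a.b.X)\{c}))\{c} → —c→ p2
  p2 = (a.b.(rec X. c.c.(a.b.X)\{c}))\{c} → —a→ p3
  p3 = (b.(rec X. c.c.(a.b.X)\{c}))\{c} → —b→ p4
  p4 = (rec X. c.c.(a.b.X)\{c})\{c} → (no moves)
Reachable graph of Q (5 states):
  q0 = rec X. c.c.(a.(b.X + 0))\{c} → —c→ q1
  q1 = c.(a.(b.(rec X. c.c.(a.(b.X + 0))\{c}) + 0))\{c} → —c→ q2
  q2 = (a.(b.(rec X. c.c.(a.(b.X + 0))\{c}) + 0))\{c} → —a→ q3
  q3 = (b.(rec X. c.c.(a.(b.X + 0))\{c}) + 0)\{c} → —b→ q4
  q4 = (rec X. c.c.(a.(b.X + 0))\{c})\{c} → (no moves)
Coarsest stable partition (strong bisimilarity classes):
  B0 = {p0, q0}
  B1 = {p1, q1}
  B2 = {p2, q2}
  B3 = {p3, q3}
  B4 = {p4, q4}
p0 ∈ B0, q0 ∈ B0 → same block

YES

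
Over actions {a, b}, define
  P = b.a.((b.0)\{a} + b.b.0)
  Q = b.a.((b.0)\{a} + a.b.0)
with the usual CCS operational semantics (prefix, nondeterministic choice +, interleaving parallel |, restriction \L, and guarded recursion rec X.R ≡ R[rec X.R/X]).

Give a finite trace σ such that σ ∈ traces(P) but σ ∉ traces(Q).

P's transition system — 6 states:
  m0 = b.a.((b.0)\{a} + b.b.0) ⊢ =b=> m1
  m1 = a.((b.0)\{a} + b.b.0) ⊢ =a=> m2
  m2 = (b.0)\{a} + b.b.0 ⊢ =b=> m3, =b=> m4
  m3 = 0\{a} ⊢ (no moves)
  m4 = b.0 ⊢ =b=> m5
  m5 = 0 ⊢ (no moves)
Q's transition system — 6 states:
  n0 = b.a.((b.0)\{a} + a.b.0) ⊢ =b=> n1
  n1 = a.((b.0)\{a} + a.b.0) ⊢ =a=> n2
  n2 = (b.0)\{a} + a.b.0 ⊢ =a=> n3, =b=> n4
  n3 = b.0 ⊢ =b=> n5
  n4 = 0\{a} ⊢ (no moves)
  n5 = 0 ⊢ (no moves)
Run σ = ⟨babb⟩ on P: start {m0}
  step 1 (b): {m1}
  step 2 (a): {m2}
  step 3 (b): {m3, m4}
  step 4 (b): {m5}
  — P admits the full trace.
Run σ = ⟨babb⟩ on Q: start {n0}
  step 1 (b): {n1}
  step 2 (a): {n2}
  step 3 (b): {n4}
  step 4 (b): ∅ (Q stuck)

babb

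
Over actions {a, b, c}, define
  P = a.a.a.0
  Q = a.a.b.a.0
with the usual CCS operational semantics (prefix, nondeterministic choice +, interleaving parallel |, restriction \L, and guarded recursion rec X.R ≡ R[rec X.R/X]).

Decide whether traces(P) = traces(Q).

P's transition system — 4 states:
  p0 = a.a.a.0 → --a--▸ p1
  p1 = a.a.0 → --a--▸ p2
  p2 = a.0 → --a--▸ p3
  p3 = 0 → ·
Q's transition system — 5 states:
  q0 = a.a.b.a.0 → --a--▸ q1
  q1 = a.b.a.0 → --a--▸ q2
  q2 = b.a.0 → --b--▸ q3
  q3 = a.0 → --a--▸ q4
  q4 = 0 → ·
Executing aaa from P (initial set {p0}):
  after a @ step 1: {p1}
  after a @ step 2: {p2}
  after a @ step 3: {p3}
  — P admits the full trace.
Executing aaa from Q (initial set {q0}):
  after a @ step 1: {q1}
  after a @ step 2: {q2}
  after a @ step 3: ∅  — Q cannot continue

trace-distinct — witness ⟨aaa⟩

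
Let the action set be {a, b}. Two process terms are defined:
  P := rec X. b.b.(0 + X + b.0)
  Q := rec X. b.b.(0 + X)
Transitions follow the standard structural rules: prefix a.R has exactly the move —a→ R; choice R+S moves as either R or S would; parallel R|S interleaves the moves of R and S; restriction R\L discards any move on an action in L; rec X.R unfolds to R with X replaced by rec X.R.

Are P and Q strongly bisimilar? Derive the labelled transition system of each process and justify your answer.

P ≁ Q

LTS(P): 4 reachable states
  m0 = rec X. b.b.(0 + X + b.0) | ··b··> m1
  m1 = b.(0 + (rec X. b.b.(0 + X + b.0)) + b.0) | ··b··> m2
  m2 = 0 + (rec X. b.b.(0 + X + b.0)) + b.0 | ··b··> m1, ··b··> m3
  m3 = 0 | deadlocked
LTS(Q): 3 reachable states
  n0 = rec X. b.b.(0 + X) | ··b··> n1
  n1 = b.(0 + (rec X. b.b.(0 + X))) | ··b··> n2
  n2 = 0 + (rec X. b.b.(0 + X)) | ··b··> n1
Partition-refinement fixed point:
  B0 = {m0}
  B1 = {m1}
  B2 = {m2}
  B3 = {m3}
  B4 = {n0, n1, n2}
m0 ∈ B0, n0 ∈ B4 → different blocks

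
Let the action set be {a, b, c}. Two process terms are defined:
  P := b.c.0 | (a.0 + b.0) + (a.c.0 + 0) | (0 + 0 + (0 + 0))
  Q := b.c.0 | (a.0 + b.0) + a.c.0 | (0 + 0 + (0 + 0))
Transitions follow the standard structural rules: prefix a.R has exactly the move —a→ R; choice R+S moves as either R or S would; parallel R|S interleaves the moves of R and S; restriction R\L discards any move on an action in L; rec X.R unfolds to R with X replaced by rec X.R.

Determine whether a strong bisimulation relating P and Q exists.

bisimilar

Reachable graph of P (8 states):
  u0 = b.c.0 | (a.0 + b.0) + (a.c.0 + 0) | (0 + 0 + (0 + 0)) ⊢ —a→ u1, —a→ u2, —b→ u1, —b→ u3
  u1 = b.c.0 | 0 ⊢ —b→ u4
  u2 = c.0 | (0 + 0 + (0 + 0)) ⊢ —c→ u5
  u3 = c.0 | (a.0 + b.0) ⊢ —a→ u4, —b→ u4, —c→ u6
  u4 = c.0 | 0 ⊢ —c→ u7
  u5 = 0 | (0 + 0 + (0 + 0)) ⊢ ·
  u6 = 0 | (a.0 + b.0) ⊢ —a→ u7, —b→ u7
  u7 = 0 | 0 ⊢ ·
Reachable graph of Q (8 states):
  v0 = b.c.0 | (a.0 + b.0) + a.c.0 | (0 + 0 + (0 + 0)) ⊢ —a→ v1, —a→ v2, —b→ v1, —b→ v3
  v1 = b.c.0 | 0 ⊢ —b→ v4
  v2 = c.0 | (0 + 0 + (0 + 0)) ⊢ —c→ v5
  v3 = c.0 | (a.0 + b.0) ⊢ —a→ v4, —b→ v4, —c→ v6
  v4 = c.0 | 0 ⊢ —c→ v7
  v5 = 0 | (0 + 0 + (0 + 0)) ⊢ ·
  v6 = 0 | (a.0 + b.0) ⊢ —a→ v7, —b→ v7
  v7 = 0 | 0 ⊢ ·
Coarsest stable partition (strong bisimilarity classes):
  B0 = {u0, v0}
  B1 = {u1, v1}
  B2 = {u2, u4, v2, v4}
  B3 = {u5, u7, v5, v7}
  B4 = {u3, v3}
  B5 = {u6, v6}
u0 ∈ B0, v0 ∈ B0 → same block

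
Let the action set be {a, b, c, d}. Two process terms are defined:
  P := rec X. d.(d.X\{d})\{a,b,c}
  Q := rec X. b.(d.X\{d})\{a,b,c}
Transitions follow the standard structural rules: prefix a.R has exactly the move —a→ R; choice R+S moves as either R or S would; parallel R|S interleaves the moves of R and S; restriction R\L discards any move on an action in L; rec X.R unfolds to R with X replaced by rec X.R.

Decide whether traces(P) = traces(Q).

NO — witness ⟨d⟩

Reachable graph of P (3 states):
  m0 = rec X. d.(d.X\{d})\{a,b,c} → -d-> m1
  m1 = (d.(rec X. d.(d.X\{d})\{a,b,c})\{d})\{a,b,c} → -d-> m2
  m2 = (rec X. d.(d.X\{d})\{a,b,c})\{d}\{a,b,c} → stopped
Reachable graph of Q (3 states):
  n0 = rec X. b.(d.X\{d})\{a,b,c} → -b-> n1
  n1 = (d.(rec X. b.(d.X\{d})\{a,b,c})\{d})\{a,b,c} → -d-> n2
  n2 = (rec X. b.(d.X\{d})\{a,b,c})\{d}\{a,b,c} → stopped
Trace ⟨d⟩ through P, begin at {m0}:
  step 1 (d): {m1}
  — P admits the full trace.
Trace ⟨d⟩ through Q, begin at {n0}:
  step 1 (d): ∅  — Q cannot continue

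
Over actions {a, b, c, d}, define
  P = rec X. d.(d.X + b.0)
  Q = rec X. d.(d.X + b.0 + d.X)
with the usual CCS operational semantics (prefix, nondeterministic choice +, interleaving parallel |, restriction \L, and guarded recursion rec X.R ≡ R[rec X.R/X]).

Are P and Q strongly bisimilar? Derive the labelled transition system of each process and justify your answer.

YES

LTS(P): 3 reachable states
  p0 = rec X. d.(d.X + b.0) :: -d-> p1
  p1 = d.(rec X. d.(d.X + b.0)) + b.0 :: -b-> p2, -d-> p0
  p2 = 0 :: deadlocked
LTS(Q): 3 reachable states
  q0 = rec X. d.(d.X + b.0 + d.X) :: -d-> q1
  q1 = d.(rec X. d.(d.X + b.0 + d.X)) + b.0 + d.(rec X. d.(d.X + b.0 + d.X)) :: -b-> q2, -d-> q0
  q2 = 0 :: deadlocked
Partition-refinement fixed point:
  B0 = {p0, q0}
  B1 = {p1, q1}
  B2 = {p2, q2}
p0 ∈ B0, q0 ∈ B0 → same block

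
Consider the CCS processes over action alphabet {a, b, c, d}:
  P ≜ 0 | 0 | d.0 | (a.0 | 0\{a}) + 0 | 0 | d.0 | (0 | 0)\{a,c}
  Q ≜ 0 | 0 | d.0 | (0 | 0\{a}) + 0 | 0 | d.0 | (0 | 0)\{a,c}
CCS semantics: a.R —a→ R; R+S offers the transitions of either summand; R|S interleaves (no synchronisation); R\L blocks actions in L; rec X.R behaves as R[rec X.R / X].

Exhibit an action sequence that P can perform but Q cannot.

Reachable graph of P (5 states):
  m0 = 0 | 0 | d.0 | (a.0 | 0\{a}) + 0 | 0 | d.0 | (0 | 0)\{a,c} → -a-> m1, -d-> m2, -d-> m3
  m1 = 0 | 0 | d.0 | (0 | 0\{a}) → -d-> m4
  m2 = 0 | 0 | 0 | (0 | 0)\{a,c} → stopped
  m3 = 0 | 0 | 0 | (a.0 | 0\{a}) → -a-> m4
  m4 = 0 | 0 | 0 | (0 | 0\{a}) → stopped
Reachable graph of Q (3 states):
  n0 = 0 | 0 | d.0 | (0 | 0\{a}) + 0 | 0 | d.0 | (0 | 0)\{a,c} → -d-> n1, -d-> n2
  n1 = 0 | 0 | 0 | (0 | 0)\{a,c} → stopped
  n2 = 0 | 0 | 0 | (0 | 0\{a}) → stopped
Run σ = ⟨a⟩ on P: start {m0}
  [1] a ⇒ {m1}
  ✓ P
Run σ = ⟨a⟩ on Q: start {n0}
  [1] a ⇒ ∅  — Q cannot continue

a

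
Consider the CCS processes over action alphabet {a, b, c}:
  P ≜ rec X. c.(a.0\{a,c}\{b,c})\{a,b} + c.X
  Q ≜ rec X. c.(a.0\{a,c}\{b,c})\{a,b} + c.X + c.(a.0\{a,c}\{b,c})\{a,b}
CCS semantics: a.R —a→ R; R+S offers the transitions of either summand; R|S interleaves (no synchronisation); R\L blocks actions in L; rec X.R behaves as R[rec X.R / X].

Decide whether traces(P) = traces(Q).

traces(P) = traces(Q)

P's transition system — 2 states:
  p0 = rec X. c.(a.0\{a,c}\{b,c})\{a,b} + c.X → =c=> p0, =c=> p1
  p1 = (a.0\{a,c}\{b,c})\{a,b} → stopped
Q's transition system — 2 states:
  q0 = rec X. c.(a.0\{a,c}\{b,c})\{a,b} + c.X + c.(a.0\{a,c}\{b,c})\{a,b} → =c=> q0, =c=> q1
  q1 = (a.0\{a,c}\{b,c})\{a,b} → stopped
Bisimilarity quotient blocks:
  B0 = {p0, q0}
  B1 = {p1, q1}
p0 ∈ B0, q0 ∈ B0 → same block
Bisimilar ⇒ trace-equivalent.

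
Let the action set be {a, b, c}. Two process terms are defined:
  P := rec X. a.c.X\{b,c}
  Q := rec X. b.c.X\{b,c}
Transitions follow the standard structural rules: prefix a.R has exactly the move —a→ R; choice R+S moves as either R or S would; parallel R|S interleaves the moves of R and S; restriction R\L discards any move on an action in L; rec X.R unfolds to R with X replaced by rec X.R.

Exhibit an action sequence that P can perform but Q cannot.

P's transition system — 4 states:
  m0 = rec X. a.c.X\{b,c} | -a-> m1
  m1 = c.(rec X. a.c.X\{b,c})\{b,c} | -c-> m2
  m2 = (rec X. a.c.X\{b,c})\{b,c} | -a-> m3
  m3 = (c.(rec X. a.c.X\{b,c})\{b,c})\{b,c} | (no moves)
Q's transition system — 3 states:
  n0 = rec X. b.c.X\{b,c} | -b-> n1
  n1 = c.(rec X. b.c.X\{b,c})\{b,c} | -c-> n2
  n2 = (rec X. b.c.X\{b,c})\{b,c} | (no moves)
Trace ⟨a⟩ through P, begin at {m0}:
  [1] a ⇒ {m1}
  P completes σ.
Trace ⟨a⟩ through Q, begin at {n0}:
  [1] a ⇒ ∅ (Q stuck)

a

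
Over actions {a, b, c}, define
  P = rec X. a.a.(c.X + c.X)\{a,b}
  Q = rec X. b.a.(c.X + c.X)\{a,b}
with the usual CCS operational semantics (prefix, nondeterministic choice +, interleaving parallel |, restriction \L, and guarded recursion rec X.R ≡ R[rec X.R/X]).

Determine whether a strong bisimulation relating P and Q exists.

not bisimilar

Reachable graph of P (4 states):
  p0 = rec X. a.a.(c.X + c.X)\{a,b} → ··a··> p1
  p1 = a.(c.(rec X. a.a.(c.X + c.X)\{a,b}) + c.(rec X. a.a.(c.X + c.X)\{a,b}))\{a,b} → ··a··> p2
  p2 = (c.(rec X. a.a.(c.X + c.X)\{a,b}) + c.(rec X. a.a.(c.X + c.X)\{a,b}))\{a,b} → ··c··> p3
  p3 = (rec X. a.a.(c.X + c.X)\{a,b})\{a,b} → stopped
Reachable graph of Q (4 states):
  q0 = rec X. b.a.(c.X + c.X)\{a,b} → ··b··> q1
  q1 = a.(c.(rec X. b.a.(c.X + c.X)\{a,b}) + c.(rec X. b.a.(c.X + c.X)\{a,b}))\{a,b} → ··a··> q2
  q2 = (c.(rec X. b.a.(c.X + c.X)\{a,b}) + c.(rec X. b.a.(c.X + c.X)\{a,b}))\{a,b} → ··c··> q3
  q3 = (rec X. b.a.(c.X + c.X)\{a,b})\{a,b} → stopped
Partition-refinement fixed point:
  B0 = {p0}
  B1 = {p1, q1}
  B2 = {p2, q2}
  B3 = {p3, q3}
  B4 = {q0}
p0 ∈ B0, q0 ∈ B4 → different blocks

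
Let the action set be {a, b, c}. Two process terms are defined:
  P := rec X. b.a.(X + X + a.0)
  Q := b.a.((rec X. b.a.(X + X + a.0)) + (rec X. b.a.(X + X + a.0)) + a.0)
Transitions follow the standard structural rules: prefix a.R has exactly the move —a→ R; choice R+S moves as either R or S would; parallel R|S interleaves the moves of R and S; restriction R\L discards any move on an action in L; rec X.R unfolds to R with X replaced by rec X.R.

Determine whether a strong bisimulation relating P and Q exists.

P's transition system — 4 states:
  m0 = rec X. b.a.(X + X + a.0) has moves -b-> m1
  m1 = a.((rec X. b.a.(X + X + a.0)) + (rec X. b.a.(X + X + a.0)) + a.0) has moves -a-> m2
  m2 = (rec X. b.a.(X + X + a.0)) + (rec X. b.a.(X + X + a.0)) + a.0 has moves -a-> m3, -b-> m1
  m3 = 0 has moves deadlocked
Q's transition system — 4 states:
  n0 = b.a.((rec X. b.a.(X + X + a.0)) + (rec X. b.a.(X + X + a.0)) + a.0) has moves -b-> n1
  n1 = a.((rec X. b.a.(X + X + a.0)) + (rec X. b.a.(X + X + a.0)) + a.0) has moves -a-> n2
  n2 = (rec X. b.a.(X + X + a.0)) + (rec X. b.a.(X + X + a.0)) + a.0 has moves -a-> n3, -b-> n1
  n3 = 0 has moves deadlocked
Coarsest stable partition (strong bisimilarity classes):
  B0 = {m0, n0}
  B1 = {m1, n1}
  B2 = {m2, n2}
  B3 = {m3, n3}
m0 ∈ B0, n0 ∈ B0 → same block

P ~ Q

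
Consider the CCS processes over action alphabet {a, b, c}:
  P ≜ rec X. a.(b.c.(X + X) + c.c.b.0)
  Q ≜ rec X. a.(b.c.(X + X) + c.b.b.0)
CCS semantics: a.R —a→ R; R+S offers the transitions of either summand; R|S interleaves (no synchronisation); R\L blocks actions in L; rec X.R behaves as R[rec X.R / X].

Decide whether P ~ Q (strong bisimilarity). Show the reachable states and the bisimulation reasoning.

P ≁ Q

P's transition system — 7 states:
  m0 = rec X. a.(b.c.(X + X) + c.c.b.0) ⊢ ··a··> m1
  m1 = b.c.((rec X. a.(b.c.(X + X) + c.c.b.0)) + (rec X. a.(b.c.(X + X) + c.c.b.0))) + c.c.b.0 ⊢ ··b··> m2, ··c··> m3
  m2 = c.((rec X. a.(b.c.(X + X) + c.c.b.0)) + (rec X. a.(b.c.(X + X) + c.c.b.0))) ⊢ ··c··> m4
  m3 = c.b.0 ⊢ ··c··> m5
  m4 = (rec X. a.(b.c.(X + X) + c.c.b.0)) + (rec X. a.(b.c.(X + X) + c.c.b.0)) ⊢ ··a··> m1
  m5 = b.0 ⊢ ··b··> m6
  m6 = 0 ⊢ stopped
Q's transition system — 7 states:
  n0 = rec X. a.(b.c.(X + X) + c.b.b.0) ⊢ ··a··> n1
  n1 = b.c.((rec X. a.(b.c.(X + X) + c.b.b.0)) + (rec X. a.(b.c.(X + X) + c.b.b.0))) + c.b.b.0 ⊢ ··b··> n2, ··c··> n3
  n2 = c.((rec X. a.(b.c.(X + X) + c.b.b.0)) + (rec X. a.(b.c.(X + X) + c.b.b.0))) ⊢ ··c··> n4
  n3 = b.b.0 ⊢ ··b··> n5
  n4 = (rec X. a.(b.c.(X + X) + c.b.b.0)) + (rec X. a.(b.c.(X + X) + c.b.b.0)) ⊢ ··a··> n1
  n5 = b.0 ⊢ ··b··> n6
  n6 = 0 ⊢ stopped
Partition-refinement fixed point:
  B0 = {m0, m4}
  B1 = {m1}
  B2 = {m2}
  B3 = {m3}
  B4 = {m5, n5}
  B5 = {m6, n6}
  B6 = {n0, n4}
  B7 = {n1}
  B8 = {n3}
  B9 = {n2}
m0 ∈ B0, n0 ∈ B6 → different blocks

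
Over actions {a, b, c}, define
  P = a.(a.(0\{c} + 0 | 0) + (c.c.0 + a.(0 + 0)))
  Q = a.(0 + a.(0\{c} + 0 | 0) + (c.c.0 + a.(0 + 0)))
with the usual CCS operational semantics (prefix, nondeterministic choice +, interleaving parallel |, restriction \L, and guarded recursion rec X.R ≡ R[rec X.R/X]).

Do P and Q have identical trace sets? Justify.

Reachable graph of P (6 states):
  m0 = a.(a.(0\{c} + 0 | 0) + (c.c.0 + a.(0 + 0))) → ··a··> m1
  m1 = a.(0\{c} + 0 | 0) + (c.c.0 + a.(0 + 0)) → ··a··> m2, ··a··> m3, ··c··> m4
  m2 = 0 + 0 → deadlocked
  m3 = 0\{c} + 0 | 0 → deadlocked
  m4 = c.0 → ··c··> m5
  m5 = 0 → deadlocked
Reachable graph of Q (6 states):
  n0 = a.(0 + a.(0\{c} + 0 | 0) + (c.c.0 + a.(0 + 0))) → ··a··> n1
  n1 = 0 + a.(0\{c} + 0 | 0) + (c.c.0 + a.(0 + 0)) → ··a··> n2, ··a··> n3, ··c··> n4
  n2 = 0 + 0 → deadlocked
  n3 = 0\{c} + 0 | 0 → deadlocked
  n4 = c.0 → ··c··> n5
  n5 = 0 → deadlocked
Coarsest stable partition (strong bisimilarity classes):
  B0 = {m0, n0}
  B1 = {m1, n1}
  B2 = {m2, m3, m5, n2, n3, n5}
  B3 = {m4, n4}
m0 ∈ B0, n0 ∈ B0 → same block
Bisimilar ⇒ trace-equivalent.

traces(P) = traces(Q)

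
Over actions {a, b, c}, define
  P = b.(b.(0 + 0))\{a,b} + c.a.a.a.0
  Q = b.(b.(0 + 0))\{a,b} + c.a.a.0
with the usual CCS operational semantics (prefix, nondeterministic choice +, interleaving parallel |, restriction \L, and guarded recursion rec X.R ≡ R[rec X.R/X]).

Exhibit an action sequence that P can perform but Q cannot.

caaa

Reachable graph of P (6 states):
  u0 = b.(b.(0 + 0))\{a,b} + c.a.a.a.0 → -b-> u1, -c-> u2
  u1 = (b.(0 + 0))\{a,b} → ∅
  u2 = a.a.a.0 → -a-> u3
  u3 = a.a.0 → -a-> u4
  u4 = a.0 → -a-> u5
  u5 = 0 → ∅
Reachable graph of Q (5 states):
  v0 = b.(b.(0 + 0))\{a,b} + c.a.a.0 → -b-> v1, -c-> v2
  v1 = (b.(0 + 0))\{a,b} → ∅
  v2 = a.a.0 → -a-> v3
  v3 = a.0 → -a-> v4
  v4 = 0 → ∅
Run σ = ⟨caaa⟩ on P: start {u0}
  step 1 (c): {u2}
  step 2 (a): {u3}
  step 3 (a): {u4}
  step 4 (a): {u5}
  ✓ P
Run σ = ⟨caaa⟩ on Q: start {v0}
  step 1 (c): {v2}
  step 2 (a): {v3}
  step 3 (a): {v4}
  step 4 (a): ∅ (Q stuck)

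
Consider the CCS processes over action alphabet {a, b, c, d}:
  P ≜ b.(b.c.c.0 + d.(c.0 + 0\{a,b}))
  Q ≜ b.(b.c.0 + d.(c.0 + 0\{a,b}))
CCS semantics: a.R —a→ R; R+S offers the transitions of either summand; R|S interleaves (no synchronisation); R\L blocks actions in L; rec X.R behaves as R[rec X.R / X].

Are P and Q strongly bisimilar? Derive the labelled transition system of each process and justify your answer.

P's transition system — 6 states:
  u0 = b.(b.c.c.0 + d.(c.0 + 0\{a,b})) has moves =b=> u1
  u1 = b.c.c.0 + d.(c.0 + 0\{a,b}) has moves =b=> u2, =d=> u3
  u2 = c.c.0 has moves =c=> u4
  u3 = c.0 + 0\{a,b} has moves =c=> u5
  u4 = c.0 has moves =c=> u5
  u5 = 0 has moves ∅
Q's transition system — 5 states:
  v0 = b.(b.c.0 + d.(c.0 + 0\{a,b})) has moves =b=> v1
  v1 = b.c.0 + d.(c.0 + 0\{a,b}) has moves =b=> v2, =d=> v3
  v2 = c.0 has moves =c=> v4
  v3 = c.0 + 0\{a,b} has moves =c=> v4
  v4 = 0 has moves ∅
Partition-refinement fixed point:
  B0 = {u0}
  B1 = {u1}
  B2 = {u2}
  B3 = {u3, u4, v2, v3}
  B4 = {u5, v4}
  B5 = {v0}
  B6 = {v1}
u0 ∈ B0, v0 ∈ B5 → different blocks

NO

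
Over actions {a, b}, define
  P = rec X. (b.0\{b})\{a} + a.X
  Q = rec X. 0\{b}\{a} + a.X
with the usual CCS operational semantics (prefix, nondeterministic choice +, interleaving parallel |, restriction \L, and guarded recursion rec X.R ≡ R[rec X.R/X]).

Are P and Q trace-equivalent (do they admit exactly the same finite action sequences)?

Reachable graph of P (2 states):
  s0 = rec X. (b.0\{b})\{a} + a.X :: ··a··> s0, ··b··> s1
  s1 = 0\{b}\{a} :: ∅
Reachable graph of Q (1 states):
  t0 = rec X. 0\{b}\{a} + a.X :: ··a··> t0
Run σ = ⟨b⟩ on P: start {s0}
  step 1 (b): {s1}
  — P admits the full trace.
Run σ = ⟨b⟩ on Q: start {t0}
  step 1 (b): no successor for Q

traces(P) ≠ traces(Q) — witness ⟨b⟩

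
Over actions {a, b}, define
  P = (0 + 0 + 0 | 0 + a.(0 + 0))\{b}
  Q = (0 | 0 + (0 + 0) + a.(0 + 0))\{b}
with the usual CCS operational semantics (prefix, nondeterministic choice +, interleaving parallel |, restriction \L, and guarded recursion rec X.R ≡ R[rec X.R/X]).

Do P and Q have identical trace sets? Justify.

YES

LTS(P): 2 reachable states
  p0 = (0 + 0 + 0 | 0 + a.(0 + 0))\{b} ⊢ =a=> p1
  p1 = (0 + 0)\{b} ⊢ ∅
LTS(Q): 2 reachable states
  q0 = (0 | 0 + (0 + 0) + a.(0 + 0))\{b} ⊢ =a=> q1
  q1 = (0 + 0)\{b} ⊢ ∅
Coarsest stable partition (strong bisimilarity classes):
  B0 = {p0, q0}
  B1 = {p1, q1}
p0 ∈ B0, q0 ∈ B0 → same block
Bisimilar ⇒ trace-equivalent.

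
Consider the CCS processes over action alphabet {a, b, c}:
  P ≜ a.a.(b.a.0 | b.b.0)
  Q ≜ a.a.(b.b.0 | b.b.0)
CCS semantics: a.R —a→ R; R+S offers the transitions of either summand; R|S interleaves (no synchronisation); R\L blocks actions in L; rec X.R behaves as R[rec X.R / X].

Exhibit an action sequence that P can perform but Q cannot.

P's transition system — 11 states:
  p0 = a.a.(b.a.0 | b.b.0) :: --a--▸ p1
  p1 = a.(b.a.0 | b.b.0) :: --a--▸ p2
  p2 = b.a.0 | b.b.0 :: --b--▸ p3, --b--▸ p4
  p3 = a.0 | b.b.0 :: --a--▸ p5, --b--▸ p6
  p4 = b.a.0 | b.0 :: --b--▸ p6, --b--▸ p7
  p5 = 0 | b.b.0 :: --b--▸ p8
  p6 = a.0 | b.0 :: --a--▸ p8, --b--▸ p9
  p7 = b.a.0 | 0 :: --b--▸ p9
  p8 = 0 | b.0 :: --b--▸ p10
  p9 = a.0 | 0 :: --a--▸ p10
  p10 = 0 | 0 :: (no moves)
Q's transition system — 11 states:
  q0 = a.a.(b.b.0 | b.b.0) :: --a--▸ q1
  q1 = a.(b.b.0 | b.b.0) :: --a--▸ q2
  q2 = b.b.0 | b.b.0 :: --b--▸ q3, --b--▸ q4
  q3 = b.0 | b.b.0 :: --b--▸ q5, --b--▸ q6
  q4 = b.b.0 | b.0 :: --b--▸ q6, --b--▸ q7
  q5 = 0 | b.b.0 :: --b--▸ q8
  q6 = b.0 | b.0 :: --b--▸ q8, --b--▸ q9
  q7 = b.b.0 | 0 :: --b--▸ q9
  q8 = 0 | b.0 :: --b--▸ q10
  q9 = b.0 | 0 :: --b--▸ q10
  q10 = 0 | 0 :: (no moves)
Run σ = ⟨aaba⟩ on P: start {p0}
  after a @ step 1: {p1}
  after a @ step 2: {p2}
  after b @ step 3: {p3, p4}
  after a @ step 4: {p5}
  ✓ P
Run σ = ⟨aaba⟩ on Q: start {q0}
  after a @ step 1: {q1}
  after a @ step 2: {q2}
  after b @ step 3: {q3, q4}
  after a @ step 4: no successor for Q

aaba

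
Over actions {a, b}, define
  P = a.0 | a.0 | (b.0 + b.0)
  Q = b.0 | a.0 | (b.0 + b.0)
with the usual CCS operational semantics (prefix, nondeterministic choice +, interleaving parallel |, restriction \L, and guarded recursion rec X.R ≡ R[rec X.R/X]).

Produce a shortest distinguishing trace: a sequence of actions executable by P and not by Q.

aa

LTS(P): 8 reachable states
  u0 = a.0 | a.0 | (b.0 + b.0) ⊢ ··a··> u1, ··a··> u2, ··b··> u3
  u1 = 0 | a.0 | (b.0 + b.0) ⊢ ··a··> u4, ··b··> u5
  u2 = a.0 | 0 | (b.0 + b.0) ⊢ ··a··> u4, ··b··> u6
  u3 = a.0 | a.0 | 0 ⊢ ··a··> u5, ··a··> u6
  u4 = 0 | 0 | (b.0 + b.0) ⊢ ··b··> u7
  u5 = 0 | a.0 | 0 ⊢ ··a··> u7
  u6 = a.0 | 0 | 0 ⊢ ··a··> u7
  u7 = 0 | 0 | 0 ⊢ ∅
LTS(Q): 8 reachable states
  v0 = b.0 | a.0 | (b.0 + b.0) ⊢ ··a··> v1, ··b··> v2, ··b··> v3
  v1 = b.0 | 0 | (b.0 + b.0) ⊢ ··b··> v4, ··b··> v5
  v2 = 0 | a.0 | (b.0 + b.0) ⊢ ··a··> v4, ··b··> v6
  v3 = b.0 | a.0 | 0 ⊢ ··a··> v5, ··b··> v6
  v4 = 0 | 0 | (b.0 + b.0) ⊢ ··b··> v7
  v5 = b.0 | 0 | 0 ⊢ ··b··> v7
  v6 = 0 | a.0 | 0 ⊢ ··a··> v7
  v7 = 0 | 0 | 0 ⊢ ∅
Run σ = ⟨aa⟩ on P: start {u0}
  [1] a ⇒ {u1, u2}
  [2] a ⇒ {u4}
  — P admits the full trace.
Run σ = ⟨aa⟩ on Q: start {v0}
  [1] a ⇒ {v1}
  [2] a ⇒ ∅ (Q stuck)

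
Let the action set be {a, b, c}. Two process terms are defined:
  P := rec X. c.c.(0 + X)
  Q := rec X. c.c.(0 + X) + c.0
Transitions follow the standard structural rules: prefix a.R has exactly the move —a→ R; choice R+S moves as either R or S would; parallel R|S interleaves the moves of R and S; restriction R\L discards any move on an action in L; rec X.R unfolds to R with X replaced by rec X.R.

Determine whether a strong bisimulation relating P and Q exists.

NO

Reachable graph of P (3 states):
  s0 = rec X. c.c.(0 + X) ⊢ ··c··> s1
  s1 = c.(0 + (rec X. c.c.(0 + X))) ⊢ ··c··> s2
  s2 = 0 + (rec X. c.c.(0 + X)) ⊢ ··c··> s1
Reachable graph of Q (4 states):
  t0 = rec X. c.c.(0 + X) + c.0 ⊢ ··c··> t1, ··c··> t2
  t1 = 0 ⊢ deadlocked
  t2 = c.(0 + (rec X. c.c.(0 + X) + c.0)) ⊢ ··c··> t3
  t3 = 0 + (rec X. c.c.(0 + X) + c.0) ⊢ ··c··> t1, ··c··> t2
Partition-refinement fixed point:
  B0 = {s0, s1, s2}
  B1 = {t0, t3}
  B2 = {t2}
  B3 = {t1}
s0 ∈ B0, t0 ∈ B1 → different blocks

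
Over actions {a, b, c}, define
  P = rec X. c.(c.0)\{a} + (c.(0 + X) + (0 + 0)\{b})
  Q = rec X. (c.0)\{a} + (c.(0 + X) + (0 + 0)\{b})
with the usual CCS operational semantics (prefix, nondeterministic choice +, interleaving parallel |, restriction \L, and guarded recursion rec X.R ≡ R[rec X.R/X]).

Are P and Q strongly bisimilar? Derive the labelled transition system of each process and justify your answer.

NO

P's transition system — 4 states:
  u0 = rec X. c.(c.0)\{a} + (c.(0 + X) + (0 + 0)\{b}) :: —c→ u1, —c→ u2
  u1 = (c.0)\{a} :: —c→ u3
  u2 = 0 + (rec X. c.(c.0)\{a} + (c.(0 + X) + (0 + 0)\{b})) :: —c→ u1, —c→ u2
  u3 = 0\{a} :: ·
Q's transition system — 3 states:
  v0 = rec X. (c.0)\{a} + (c.(0 + X) + (0 + 0)\{b}) :: —c→ v1, —c→ v2
  v1 = 0 + (rec X. (c.0)\{a} + (c.(0 + X) + (0 + 0)\{b})) :: —c→ v1, —c→ v2
  v2 = 0\{a} :: ·
Coarsest stable partition (strong bisimilarity classes):
  B0 = {u0, u2}
  B1 = {u1}
  B2 = {u3, v2}
  B3 = {v0, v1}
u0 ∈ B0, v0 ∈ B3 → different blocks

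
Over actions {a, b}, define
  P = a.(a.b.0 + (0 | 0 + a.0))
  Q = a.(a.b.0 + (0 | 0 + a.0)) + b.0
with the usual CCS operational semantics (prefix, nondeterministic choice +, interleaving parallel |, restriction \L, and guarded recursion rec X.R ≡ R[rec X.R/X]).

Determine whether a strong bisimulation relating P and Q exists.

Reachable graph of P (4 states):
  u0 = a.(a.b.0 + (0 | 0 + a.0)) | --a--▸ u1
  u1 = a.b.0 + (0 | 0 + a.0) | --a--▸ u2, --a--▸ u3
  u2 = 0 | ·
  u3 = b.0 | --b--▸ u2
Reachable graph of Q (4 states):
  v0 = a.(a.b.0 + (0 | 0 + a.0)) + b.0 | --a--▸ v1, --b--▸ v2
  v1 = a.b.0 + (0 | 0 + a.0) | --a--▸ v2, --a--▸ v3
  v2 = 0 | ·
  v3 = b.0 | --b--▸ v2
Coarsest stable partition (strong bisimilarity classes):
  B0 = {u0}
  B1 = {u1, v1}
  B2 = {u3, v3}
  B3 = {u2, v2}
  B4 = {v0}
u0 ∈ B0, v0 ∈ B4 → different blocks

NO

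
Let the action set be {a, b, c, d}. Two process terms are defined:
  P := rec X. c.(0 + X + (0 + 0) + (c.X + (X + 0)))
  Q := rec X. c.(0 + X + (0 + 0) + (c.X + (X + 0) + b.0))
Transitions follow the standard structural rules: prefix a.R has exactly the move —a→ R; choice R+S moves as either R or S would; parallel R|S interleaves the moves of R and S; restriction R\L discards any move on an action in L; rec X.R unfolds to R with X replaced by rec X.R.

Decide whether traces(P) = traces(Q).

trace-distinct — witness ⟨cb⟩

Reachable graph of P (2 states):
  p0 = rec X. c.(0 + X + (0 + 0) + (c.X + (X + 0))) | --c--▸ p1
  p1 = 0 + (rec X. c.(0 + X + (0 + 0) + (c.X + (X + 0)))) + (0 + 0) + (c.(rec X. c.(0 + X + (0 + 0) + (c.X + (X + 0)))) + ((rec X. c.(0 + X + (0 + 0) + (c.X + (X + 0)))) + 0)) | --c--▸ p0, --c--▸ p1
Reachable graph of Q (3 states):
  q0 = rec X. c.(0 + X + (0 + 0) + (c.X + (X + 0) + b.0)) | --c--▸ q1
  q1 = 0 + (rec X. c.(0 + X + (0 + 0) + (c.X + (X + 0) + b.0))) + (0 + 0) + (c.(rec X. c.(0 + X + (0 + 0) + (c.X + (X + 0) + b.0))) + ((rec X. c.(0 + X + (0 + 0) + (c.X + (X + 0) + b.0))) + 0) + b.0) | --b--▸ q2, --c--▸ q0, --c--▸ q1
  q2 = 0 | stopped
Executing cb from Q (initial set {q0}):
  [1] c ⇒ {q1}
  [2] b ⇒ {q2}
  Q completes σ.
Executing cb from P (initial set {p0}):
  [1] c ⇒ {p1}
  [2] b ⇒ no successor for P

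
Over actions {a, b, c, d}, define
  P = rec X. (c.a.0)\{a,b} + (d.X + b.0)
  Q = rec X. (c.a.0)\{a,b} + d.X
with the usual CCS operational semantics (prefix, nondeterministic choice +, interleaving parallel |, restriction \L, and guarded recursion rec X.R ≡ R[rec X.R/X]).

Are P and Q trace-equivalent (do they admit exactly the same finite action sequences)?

P's transition system — 3 states:
  s0 = rec X. (c.a.0)\{a,b} + (d.X + b.0) :: —b→ s1, —c→ s2, —d→ s0
  s1 = 0 :: deadlocked
  s2 = (a.0)\{a,b} :: deadlocked
Q's transition system — 2 states:
  t0 = rec X. (c.a.0)\{a,b} + d.X :: —c→ t1, —d→ t0
  t1 = (a.0)\{a,b} :: deadlocked
Trace ⟨b⟩ through P, begin at {s0}:
  step 1 (b): {s1}
  P completes σ.
Trace ⟨b⟩ through Q, begin at {t0}:
  step 1 (b): no successor for Q

trace-distinct — witness ⟨b⟩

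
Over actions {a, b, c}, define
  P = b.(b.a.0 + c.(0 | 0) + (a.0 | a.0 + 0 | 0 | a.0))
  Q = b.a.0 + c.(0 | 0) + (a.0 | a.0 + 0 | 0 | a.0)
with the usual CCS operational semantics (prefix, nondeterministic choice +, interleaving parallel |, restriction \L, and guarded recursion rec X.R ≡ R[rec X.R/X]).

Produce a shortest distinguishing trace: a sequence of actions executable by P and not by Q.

bb

P's transition system — 8 states:
  m0 = b.(b.a.0 + c.(0 | 0) + (a.0 | a.0 + 0 | 0 | a.0)) :: ··b··> m1
  m1 = b.a.0 + c.(0 | 0) + (a.0 | a.0 + 0 | 0 | a.0) :: ··a··> m2, ··a··> m3, ··a··> m4, ··b··> m5, ··c··> m6
  m2 = 0 | 0 | 0 :: ·
  m3 = 0 | a.0 :: ··a··> m6
  m4 = a.0 | 0 :: ··a··> m6
  m5 = a.0 :: ··a··> m7
  m6 = 0 | 0 :: ·
  m7 = 0 :: ·
Q's transition system — 7 states:
  n0 = b.a.0 + c.(0 | 0) + (a.0 | a.0 + 0 | 0 | a.0) :: ··a··> n1, ··a··> n2, ··a··> n3, ··b··> n4, ··c··> n5
  n1 = 0 | 0 | 0 :: ·
  n2 = 0 | a.0 :: ··a··> n5
  n3 = a.0 | 0 :: ··a··> n5
  n4 = a.0 :: ··a··> n6
  n5 = 0 | 0 :: ·
  n6 = 0 :: ·
Trace ⟨bb⟩ through P, begin at {m0}:
  [1] b ⇒ {m1}
  [2] b ⇒ {m5}
  — P admits the full trace.
Trace ⟨bb⟩ through Q, begin at {n0}:
  [1] b ⇒ {n4}
  [2] b ⇒ ∅ (Q stuck)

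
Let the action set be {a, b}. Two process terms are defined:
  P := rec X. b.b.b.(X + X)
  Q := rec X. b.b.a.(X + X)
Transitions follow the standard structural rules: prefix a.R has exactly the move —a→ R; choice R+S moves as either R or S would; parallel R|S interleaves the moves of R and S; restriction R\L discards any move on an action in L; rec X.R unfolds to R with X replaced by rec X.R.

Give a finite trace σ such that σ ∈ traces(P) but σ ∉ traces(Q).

bbb

LTS(P): 4 reachable states
  p0 = rec X. b.b.b.(X + X) | --b--▸ p1
  p1 = b.b.((rec X. b.b.b.(X + X)) + (rec X. b.b.b.(X + X))) | --b--▸ p2
  p2 = b.((rec X. b.b.b.(X + X)) + (rec X. b.b.b.(X + X))) | --b--▸ p3
  p3 = (rec X. b.b.b.(X + X)) + (rec X. b.b.b.(X + X)) | --b--▸ p1
LTS(Q): 4 reachable states
  q0 = rec X. b.b.a.(X + X) | --b--▸ q1
  q1 = b.a.((rec X. b.b.a.(X + X)) + (rec X. b.b.a.(X + X))) | --b--▸ q2
  q2 = a.((rec X. b.b.a.(X + X)) + (rec X. b.b.a.(X + X))) | --a--▸ q3
  q3 = (rec X. b.b.a.(X + X)) + (rec X. b.b.a.(X + X)) | --b--▸ q1
Executing bbb from P (initial set {p0}):
  step 1 (b): {p1}
  step 2 (b): {p2}
  step 3 (b): {p3}
  P completes σ.
Executing bbb from Q (initial set {q0}):
  step 1 (b): {q1}
  step 2 (b): {q2}
  step 3 (b): no successor for Q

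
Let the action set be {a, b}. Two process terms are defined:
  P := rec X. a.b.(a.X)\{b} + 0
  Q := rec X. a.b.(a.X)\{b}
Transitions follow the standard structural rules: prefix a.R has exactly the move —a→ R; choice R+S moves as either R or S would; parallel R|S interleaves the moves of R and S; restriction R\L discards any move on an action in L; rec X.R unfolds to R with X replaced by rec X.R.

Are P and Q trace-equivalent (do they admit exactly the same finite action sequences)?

trace-equivalent

Reachable graph of P (5 states):
  u0 = rec X. a.b.(a.X)\{b} + 0 ⊢ —a→ u1
  u1 = b.(a.(rec X. a.b.(a.X)\{b} + 0))\{b} ⊢ —b→ u2
  u2 = (a.(rec X. a.b.(a.X)\{b} + 0))\{b} ⊢ —a→ u3
  u3 = (rec X. a.b.(a.X)\{b} + 0)\{b} ⊢ —a→ u4
  u4 = (b.(a.(rec X. a.b.(a.X)\{b} + 0))\{b})\{b} ⊢ ∅
Reachable graph of Q (5 states):
  v0 = rec X. a.b.(a.X)\{b} ⊢ —a→ v1
  v1 = b.(a.(rec X. a.b.(a.X)\{b}))\{b} ⊢ —b→ v2
  v2 = (a.(rec X. a.b.(a.X)\{b}))\{b} ⊢ —a→ v3
  v3 = (rec X. a.b.(a.X)\{b})\{b} ⊢ —a→ v4
  v4 = (b.(a.(rec X. a.b.(a.X)\{b}))\{b})\{b} ⊢ ∅
Partition-refinement fixed point:
  B0 = {u0, v0}
  B1 = {u1, v1}
  B2 = {u2, v2}
  B3 = {u3, v3}
  B4 = {u4, v4}
u0 ∈ B0, v0 ∈ B0 → same block
Bisimilar ⇒ trace-equivalent.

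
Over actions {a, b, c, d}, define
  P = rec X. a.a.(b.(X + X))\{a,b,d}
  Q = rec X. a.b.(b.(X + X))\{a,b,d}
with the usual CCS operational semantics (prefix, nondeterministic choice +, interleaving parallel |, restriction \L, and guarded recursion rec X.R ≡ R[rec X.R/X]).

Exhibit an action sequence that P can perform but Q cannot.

P's transition system — 3 states:
  u0 = rec X. a.a.(b.(X + X))\{a,b,d} has moves ··a··> u1
  u1 = a.(b.((rec X. a.a.(b.(X + X))\{a,b,d}) + (rec X. a.a.(b.(X + X))\{a,b,d})))\{a,b,d} has moves ··a··> u2
  u2 = (b.((rec X. a.a.(b.(X + X))\{a,b,d}) + (rec X. a.a.(b.(X + X))\{a,b,d})))\{a,b,d} has moves ·
Q's transition system — 3 states:
  v0 = rec X. a.b.(b.(X + X))\{a,b,d} has moves ··a··> v1
  v1 = b.(b.((rec X. a.b.(b.(X + X))\{a,b,d}) + (rec X. a.b.(b.(X + X))\{a,b,d})))\{a,b,d} has moves ··b··> v2
  v2 = (b.((rec X. a.b.(b.(X + X))\{a,b,d}) + (rec X. a.b.(b.(X + X))\{a,b,d})))\{a,b,d} has moves ·
Trace ⟨aa⟩ through P, begin at {u0}:
  after a @ step 1: {u1}
  after a @ step 2: {u2}
  ✓ P
Trace ⟨aa⟩ through Q, begin at {v0}:
  after a @ step 1: {v1}
  after a @ step 2: no successor for Q

aa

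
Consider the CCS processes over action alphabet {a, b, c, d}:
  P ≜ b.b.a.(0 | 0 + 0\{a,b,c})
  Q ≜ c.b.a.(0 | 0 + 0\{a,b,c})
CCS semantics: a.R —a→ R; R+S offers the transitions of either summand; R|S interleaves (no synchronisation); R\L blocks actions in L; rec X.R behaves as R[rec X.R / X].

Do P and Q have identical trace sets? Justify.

traces(P) ≠ traces(Q) — witness ⟨b⟩

Reachable graph of P (4 states):
  m0 = b.b.a.(0 | 0 + 0\{a,b,c}) ⊢ --b--▸ m1
  m1 = b.a.(0 | 0 + 0\{a,b,c}) ⊢ --b--▸ m2
  m2 = a.(0 | 0 + 0\{a,b,c}) ⊢ --a--▸ m3
  m3 = 0 | 0 + 0\{a,b,c} ⊢ deadlocked
Reachable graph of Q (4 states):
  n0 = c.b.a.(0 | 0 + 0\{a,b,c}) ⊢ --c--▸ n1
  n1 = b.a.(0 | 0 + 0\{a,b,c}) ⊢ --b--▸ n2
  n2 = a.(0 | 0 + 0\{a,b,c}) ⊢ --a--▸ n3
  n3 = 0 | 0 + 0\{a,b,c} ⊢ deadlocked
Trace ⟨b⟩ through P, begin at {m0}:
  [1] b ⇒ {m1}
  P completes σ.
Trace ⟨b⟩ through Q, begin at {n0}:
  [1] b ⇒ ∅ (Q stuck)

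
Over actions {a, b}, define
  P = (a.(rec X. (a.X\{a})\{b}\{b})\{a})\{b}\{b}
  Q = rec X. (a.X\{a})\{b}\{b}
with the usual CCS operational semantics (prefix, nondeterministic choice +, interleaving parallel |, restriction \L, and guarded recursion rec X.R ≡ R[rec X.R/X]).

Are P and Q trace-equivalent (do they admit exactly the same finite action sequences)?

LTS(P): 2 reachable states
  s0 = (a.(rec X. (a.X\{a})\{b}\{b})\{a})\{b}\{b} | --a--▸ s1
  s1 = (rec X. (a.X\{a})\{b}\{b})\{a}\{b}\{b} | deadlocked
LTS(Q): 2 reachable states
  t0 = rec X. (a.X\{a})\{b}\{b} | --a--▸ t1
  t1 = (rec X. (a.X\{a})\{b}\{b})\{a}\{b}\{b} | deadlocked
Bisimilarity quotient blocks:
  B0 = {s0, t0}
  B1 = {s1, t1}
s0 ∈ B0, t0 ∈ B0 → same block
Bisimilar ⇒ trace-equivalent.

YES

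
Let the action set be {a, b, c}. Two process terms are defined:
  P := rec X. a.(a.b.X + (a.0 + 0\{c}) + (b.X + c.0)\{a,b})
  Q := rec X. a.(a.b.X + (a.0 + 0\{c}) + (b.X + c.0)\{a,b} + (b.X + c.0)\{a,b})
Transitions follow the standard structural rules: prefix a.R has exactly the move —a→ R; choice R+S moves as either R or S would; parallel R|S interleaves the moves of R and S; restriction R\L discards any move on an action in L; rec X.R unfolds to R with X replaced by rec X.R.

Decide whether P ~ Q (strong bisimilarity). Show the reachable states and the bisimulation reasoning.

Reachable graph of P (5 states):
  u0 = rec X. a.(a.b.X + (a.0 + 0\{c}) + (b.X + c.0)\{a,b}) :: --a--▸ u1
  u1 = a.b.(rec X. a.(a.b.X + (a.0 + 0\{c}) + (b.X + c.0)\{a,b})) + (a.0 + 0\{c}) + (b.(rec X. a.(a.b.X + (a.0 + 0\{c}) + (b.X + c.0)\{a,b})) + c.0)\{a,b} :: --a--▸ u2, --a--▸ u3, --c--▸ u4
  u2 = 0 :: ∅
  u3 = b.(rec X. a.(a.b.X + (a.0 + 0\{c}) + (b.X + c.0)\{a,b})) :: --b--▸ u0
  u4 = 0\{a,b} :: ∅
Reachable graph of Q (5 states):
  v0 = rec X. a.(a.b.X + (a.0 + 0\{c}) + (b.X + c.0)\{a,b} + (b.X + c.0)\{a,b}) :: --a--▸ v1
  v1 = a.b.(rec X. a.(a.b.X + (a.0 + 0\{c}) + (b.X + c.0)\{a,b} + (b.X + c.0)\{a,b})) + (a.0 + 0\{c}) + (b.(rec X. a.(a.b.X + (a.0 + 0\{c}) + (b.X + c.0)\{a,b} + (b.X + c.0)\{a,b})) + c.0)\{a,b} + (b.(rec X. a.(a.b.X + (a.0 + 0\{c}) + (b.X + c.0)\{a,b} + (b.X + c.0)\{a,b})) + c.0)\{a,b} :: --a--▸ v2, --a--▸ v3, --c--▸ v4
  v2 = 0 :: ∅
  v3 = b.(rec X. a.(a.b.X + (a.0 + 0\{c}) + (b.X + c.0)\{a,b} + (b.X + c.0)\{a,b})) :: --b--▸ v0
  v4 = 0\{a,b} :: ∅
Partition-refinement fixed point:
  B0 = {u0, v0}
  B1 = {u1, v1}
  B2 = {u2, u4, v2, v4}
  B3 = {u3, v3}
u0 ∈ B0, v0 ∈ B0 → same block

bisimilar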